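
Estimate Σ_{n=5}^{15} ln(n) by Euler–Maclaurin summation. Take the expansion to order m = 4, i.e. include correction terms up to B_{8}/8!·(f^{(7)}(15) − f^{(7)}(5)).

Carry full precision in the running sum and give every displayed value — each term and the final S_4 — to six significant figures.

S_4 ≈ 24.7212

Integral: ∫_5^15 ln(x) dx = 22.5736.
Endpoint term: (f(5) + f(15))/2 = (1.60944 + 2.70805)/2 = 2.15874.
Running total after boundary: 24.7323.
Correction k=1: B_{2}/2! · (f^{(1)}(15) − f^{(1)}(5)) = 1/12 · (0.0666667 − 0.200000) = -0.0111111.
Running total after k=1: 24.7212.
Correction k=2: B_{4}/4! · (f^{(3)}(15) − f^{(3)}(5)) = −1/720 · (0.000592593 − 0.0160000) = 2.13992e-05.
Running total after k=2: 24.7212.
Correction k=3: B_{6}/6! · (f^{(5)}(15) − f^{(5)}(5)) = 1/30240 · (3.16049e-05 − 0.00768000) = -2.52923e-07.
Running total after k=3: 24.7212.
Correction k=4: B_{8}/8! · (f^{(7)}(15) − f^{(7)}(5)) = −1/1209600 · (4.21399e-06 − 0.00921600) = 7.61556e-09.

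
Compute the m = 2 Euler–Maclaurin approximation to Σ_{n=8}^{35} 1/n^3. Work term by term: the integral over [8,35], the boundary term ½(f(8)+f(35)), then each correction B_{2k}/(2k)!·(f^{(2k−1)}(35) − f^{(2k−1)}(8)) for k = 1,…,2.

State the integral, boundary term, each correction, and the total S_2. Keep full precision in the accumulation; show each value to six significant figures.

S_2 ≈ 0.00845311

The integral term ∫_8^35 1/x^3 dx = 0.00740434.
½[f(8) + f(35)] = ½[0.00195312 + 2.33236e-05] = 0.000988224.
Running total after boundary: 0.00839256.
k=1: B_{2}/(2)! × [f^{(1)}(35) − f^{(1)}(8)] = 1/12 × (-1.99917e-06 − (-0.000732422)) = 6.08686e-05.
After k=1: 0.00845343.
k=2: B_{4}/(4)! × [f^{(3)}(35) − f^{(3)}(8)] = −1/720 × (-3.26395e-08 − (-0.000228882)) = -3.17846e-07.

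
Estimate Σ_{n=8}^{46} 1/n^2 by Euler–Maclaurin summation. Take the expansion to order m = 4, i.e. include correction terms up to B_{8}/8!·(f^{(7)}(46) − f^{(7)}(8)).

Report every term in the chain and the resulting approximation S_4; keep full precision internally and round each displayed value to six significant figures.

The integral term ∫_8^46 1/x^2 dx = 0.103261.
Boundary: ½(f(8) + f(46)) = ½(0.0156250 + 0.000472590) = 0.00804879.
Integral + boundary = 0.111310.
k=1: B_{2}/(2)! × [f^{(1)}(46) − f^{(1)}(8)] = 1/12 × (-2.05474e-05 − (-0.00390625)) = 0.000323809.
Partial sum through k=1: 0.111633.
k=2: B_{4}/(4)! × [f^{(3)}(46) − f^{(3)}(8)] = −1/720 × (-1.16526e-07 − (-0.000732422)) = -1.01709e-06.
Partial sum through k=2: 0.111632.
k=3: B_{6}/(6)! × [f^{(5)}(46) − f^{(5)}(8)] = 1/30240 × (-1.65207e-09 − (-0.000343323)) = 1.13532e-08.
Partial sum through k=3: 0.111632.
k=4: B_{8}/(8)! × [f^{(7)}(46) − f^{(7)}(8)] = −1/1209600 × (-4.37220e-11 − (-0.000300407)) = -2.48353e-10.

S_4 ≈ 0.111632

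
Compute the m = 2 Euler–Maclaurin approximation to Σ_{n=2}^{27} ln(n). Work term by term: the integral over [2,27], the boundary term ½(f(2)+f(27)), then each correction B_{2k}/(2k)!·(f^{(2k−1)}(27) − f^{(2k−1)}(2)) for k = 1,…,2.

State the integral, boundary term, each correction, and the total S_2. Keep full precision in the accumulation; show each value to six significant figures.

S_2 ≈ 64.5576

∫_2^27 ln(x) dx evaluates to 62.6013.
½[f(2) + f(27)] = ½[0.693147 + 3.29584] = 1.99449.
Integral + boundary = 64.5958.
Order-1 term: 1/12 · (0.0370370 − 0.500000) = -0.0385802.
Partial sum through k=1: 64.5572.
Order-2 term: −1/720 · (0.000101611 − 0.250000) = 0.000347081.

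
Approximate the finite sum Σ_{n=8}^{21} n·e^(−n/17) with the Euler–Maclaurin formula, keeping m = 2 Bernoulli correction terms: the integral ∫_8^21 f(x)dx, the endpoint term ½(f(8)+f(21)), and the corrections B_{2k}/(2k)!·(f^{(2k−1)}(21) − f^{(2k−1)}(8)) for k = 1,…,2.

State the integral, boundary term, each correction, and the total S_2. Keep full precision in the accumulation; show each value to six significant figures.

Integral: ∫_8^21 x·e^(−x/17) dx = 77.6458.
½[f(8) + f(21)] = ½[4.99708 + 6.10573] = 5.55141.
So far: 83.1972.
Order-1 term: 1/12 · (-0.0684116 − 0.330689) = -0.0332584.
Running total after k=1: 83.1639.
Order-2 term: −1/720 · (0.00177539 − 0.00546698) = 5.12722e-06.

S_2 ≈ 83.1639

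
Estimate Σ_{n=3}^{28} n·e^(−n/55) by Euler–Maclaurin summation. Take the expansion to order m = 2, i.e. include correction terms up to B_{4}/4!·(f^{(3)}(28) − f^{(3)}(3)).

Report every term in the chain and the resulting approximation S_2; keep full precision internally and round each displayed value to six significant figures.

∫_3^28 x·e^(−x/55) dx evaluates to 276.905.
Boundary: ½(f(3) + f(28)) = ½(2.84075 + 16.8292) = 9.83496.
Integral + boundary = 286.740.
Correction k=1: B_{2}/2! · (f^{(1)}(28) − f^{(1)}(3)) = 1/12 · (0.295057 − 0.895266) = -0.0500174.
After k=1: 286.690.
Correction k=2: B_{4}/4! · (f^{(3)}(28) − f^{(3)}(3)) = −1/720 · (0.000494922 − 0.000922015) = 5.93185e-07.

S_2 ≈ 286.690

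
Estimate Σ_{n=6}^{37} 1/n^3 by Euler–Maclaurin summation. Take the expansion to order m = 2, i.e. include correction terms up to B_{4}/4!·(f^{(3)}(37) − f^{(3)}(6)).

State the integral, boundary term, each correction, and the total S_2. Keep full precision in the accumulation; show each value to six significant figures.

S_2 ≈ 0.0160393

The integral term ∫_6^37 1/x^3 dx = 0.0135237.
Endpoint term: (f(6) + f(37))/2 = (0.00462963 + 1.97422e-05)/2 = 0.00232469.
Integral + boundary = 0.0158483.
Order-1 term: 1/12 · (-1.60072e-06 − (-0.00231481)) = 0.000192768.
Running total after k=1: 0.0160411.
Order-2 term: −1/720 · (-2.33852e-08 − (-0.00128601)) = -1.78609e-06.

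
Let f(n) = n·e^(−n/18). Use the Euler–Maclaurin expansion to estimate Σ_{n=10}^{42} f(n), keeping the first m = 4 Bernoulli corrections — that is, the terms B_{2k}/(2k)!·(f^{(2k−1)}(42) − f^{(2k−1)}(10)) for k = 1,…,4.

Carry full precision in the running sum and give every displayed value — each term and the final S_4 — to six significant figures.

S_4 ≈ 189.315

Integral: ∫_10^42 x·e^(−x/18) dx = 184.442.
½[f(10) + f(42)] = ½[5.73753 + 4.07282] = 4.90518.
Integral + boundary = 189.347.
Order-1 term: 1/12 · (-0.129296 − 0.255002) = -0.0320248.
Partial sum through k=1: 189.315.
Order-2 term: −1/720 · (0.000199531 − 0.00432873) = 5.73500e-06.
Partial sum through k=2: 189.315.
Order-3 term: 1/30240 · (2.46334e-06 − 2.42914e-05) = -7.21828e-10.
Partial sum through k=3: 189.315.
Order-4 term: −1/1209600 · (1.33051e-08 − 1.08712e-07) = 7.88744e-14.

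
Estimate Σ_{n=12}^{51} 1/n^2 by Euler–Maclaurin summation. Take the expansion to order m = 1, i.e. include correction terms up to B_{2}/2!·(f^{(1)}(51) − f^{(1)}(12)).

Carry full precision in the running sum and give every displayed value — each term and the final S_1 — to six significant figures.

The integral term ∫_12^51 1/x^2 dx = 0.0637255.
Boundary: ½(f(12) + f(51)) = ½(0.00694444 + 0.000384468) = 0.00366446.
Running total after boundary: 0.0673899.
k=1: B_{2}/(2)! × [f^{(1)}(51) − f^{(1)}(12)] = 1/12 × (-1.50772e-05 − (-0.00115741)) = 9.51942e-05.

S_1 ≈ 0.0674851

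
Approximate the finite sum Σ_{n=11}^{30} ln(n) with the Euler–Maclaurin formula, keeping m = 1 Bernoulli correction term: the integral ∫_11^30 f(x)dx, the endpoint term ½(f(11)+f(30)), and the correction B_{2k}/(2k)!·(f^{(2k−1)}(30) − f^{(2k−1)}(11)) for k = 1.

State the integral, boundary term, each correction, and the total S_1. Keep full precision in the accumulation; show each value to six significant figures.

S_1 ≈ 59.5538

∫_11^30 ln(x) dx evaluates to 56.6591.
½[f(11) + f(30)] = ½[2.39790 + 3.40120] = 2.89955.
Running total after boundary: 59.5586.
k=1: B_{2}/(2)! × [f^{(1)}(30) − f^{(1)}(11)] = 1/12 × (0.0333333 − 0.0909091) = -0.00479798.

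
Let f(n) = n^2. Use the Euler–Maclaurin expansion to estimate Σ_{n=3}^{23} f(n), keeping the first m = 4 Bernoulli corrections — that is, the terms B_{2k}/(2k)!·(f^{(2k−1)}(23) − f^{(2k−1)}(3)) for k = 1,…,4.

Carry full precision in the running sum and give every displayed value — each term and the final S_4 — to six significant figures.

Integral: ∫_3^23 x^2 dx = 4046.67.
½[f(3) + f(23)] = ½[9.00000 + 529.000] = 269.000.
Running total after boundary: 4315.67.
Correction k=1: B_{2}/2! · (f^{(1)}(23) − f^{(1)}(3)) = 1/12 · (46.0000 − 6.00000) = 3.33333.
After k=1: 4319.00.
Correction k=2: B_{4}/4! · (f^{(3)}(23) − f^{(3)}(3)) = −1/720 · (0.00000 − 0.00000) = 0.00000.
After k=2: 4319.00.
Correction k=3: B_{6}/6! · (f^{(5)}(23) − f^{(5)}(3)) = 1/30240 · (0.00000 − 0.00000) = 0.00000.
After k=3: 4319.00.
Correction k=4: B_{8}/8! · (f^{(7)}(23) − f^{(7)}(3)) = −1/1209600 · (0.00000 − 0.00000) = 0.00000.

S_4 ≈ 4319.00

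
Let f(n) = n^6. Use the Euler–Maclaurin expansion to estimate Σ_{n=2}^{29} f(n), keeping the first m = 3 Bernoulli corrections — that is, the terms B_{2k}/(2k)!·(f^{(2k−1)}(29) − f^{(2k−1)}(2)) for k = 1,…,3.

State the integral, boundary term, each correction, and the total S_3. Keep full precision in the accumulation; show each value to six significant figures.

S_3 ≈ 2.77193e+09

The integral term ∫_2^29 x^6 dx = 2.46427e+09.
Boundary: ½(f(2) + f(29)) = ½(64.0000 + 5.94823e+08) = 2.97412e+08.
So far: 2.76168e+09.
k=1: B_{2}/(2)! × [f^{(1)}(29) − f^{(1)}(2)] = 1/12 × (1.23067e+08 − 192.000) = 1.02556e+07.
Partial sum through k=1: 2.77194e+09.
k=2: B_{4}/(4)! × [f^{(3)}(29) − f^{(3)}(2)] = −1/720 × (2.92668e+06 − 960.000) = -4063.50.
Partial sum through k=2: 2.77193e+09.
k=3: B_{6}/(6)! × [f^{(5)}(29) − f^{(5)}(2)] = 1/30240 × (20880.0 − 1440.00) = 0.642857.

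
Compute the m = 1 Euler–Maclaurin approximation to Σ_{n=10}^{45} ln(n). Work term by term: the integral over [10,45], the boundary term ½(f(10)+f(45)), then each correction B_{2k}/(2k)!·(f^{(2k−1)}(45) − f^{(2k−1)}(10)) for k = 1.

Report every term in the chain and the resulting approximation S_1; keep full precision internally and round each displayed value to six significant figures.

S_1 ≈ 116.322

Integral: ∫_10^45 ln(x) dx = 113.274.
Endpoint term: (f(10) + f(45))/2 = (2.30259 + 3.80666)/2 = 3.05462.
Integral + boundary = 116.329.
Order-1 term: 1/12 · (0.0222222 − 0.100000) = -0.00648148.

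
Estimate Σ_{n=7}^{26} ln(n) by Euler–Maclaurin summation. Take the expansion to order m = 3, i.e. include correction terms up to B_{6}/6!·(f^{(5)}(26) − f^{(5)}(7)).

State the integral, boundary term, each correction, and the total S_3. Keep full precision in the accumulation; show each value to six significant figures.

S_3 ≈ 54.6825

Integral: ∫_7^26 ln(x) dx = 52.0891.
Boundary: ½(f(7) + f(26)) = ½(1.94591 + 3.25810) = 2.60200.
Running total after boundary: 54.6911.
Order-1 term: 1/12 · (0.0384615 − 0.142857) = -0.00869963.
Running total after k=1: 54.6824.
Order-2 term: −1/720 · (0.000113792 − 0.00583090) = 7.94043e-06.
Running total after k=2: 54.6825.
Order-3 term: 1/30240 · (2.01997e-06 − 0.00142798) = -4.71546e-08.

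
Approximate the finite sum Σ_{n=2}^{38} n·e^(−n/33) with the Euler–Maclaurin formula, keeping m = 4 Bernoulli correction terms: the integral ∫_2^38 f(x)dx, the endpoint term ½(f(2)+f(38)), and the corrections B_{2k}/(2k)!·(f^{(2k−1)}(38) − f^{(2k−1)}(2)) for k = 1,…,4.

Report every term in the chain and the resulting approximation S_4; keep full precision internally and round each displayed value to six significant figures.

S_4 ≈ 353.193

∫_2^38 x·e^(−x/33) dx evaluates to 346.322.
Boundary: ½(f(2) + f(38)) = ½(1.88239 + 12.0140) = 6.94818.
Integral + boundary = 353.270.
Correction k=1: B_{2}/2! · (f^{(1)}(38) − f^{(1)}(2)) = 1/12 · (-0.0479026 − 0.884152) = -0.0776712.
After k=1: 353.193.
Correction k=2: B_{4}/4! · (f^{(3)}(38) − f^{(3)}(2)) = −1/720 · (0.000536650 − 0.00254044) = 2.78304e-06.
After k=2: 353.193.
Correction k=3: B_{6}/6! · (f^{(5)}(38) − f^{(5)}(2)) = 1/30240 · (1.02598e-06 − 3.92010e-06) = -9.57051e-11.
After k=3: 353.193.
Correction k=4: B_{8}/8! · (f^{(7)}(38) − f^{(7)}(2)) = −1/1209600 · (1.43174e-09 − 5.05728e-09) = 2.99731e-15.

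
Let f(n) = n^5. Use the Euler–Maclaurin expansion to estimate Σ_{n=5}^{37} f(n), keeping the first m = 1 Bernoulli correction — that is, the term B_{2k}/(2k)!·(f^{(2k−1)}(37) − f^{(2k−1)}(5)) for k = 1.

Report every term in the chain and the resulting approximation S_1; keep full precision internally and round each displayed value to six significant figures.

S_1 ≈ 4.63073e+08

∫_5^37 x^5 dx evaluates to 4.27618e+08.
Endpoint term: (f(5) + f(37))/2 = (3125.00 + 6.93440e+07)/2 = 3.46735e+07.
Running total after boundary: 4.62292e+08.
Correction k=1: B_{2}/2! · (f^{(1)}(37) − f^{(1)}(5)) = 1/12 · (9.37080e+06 − 3125.00) = 780640.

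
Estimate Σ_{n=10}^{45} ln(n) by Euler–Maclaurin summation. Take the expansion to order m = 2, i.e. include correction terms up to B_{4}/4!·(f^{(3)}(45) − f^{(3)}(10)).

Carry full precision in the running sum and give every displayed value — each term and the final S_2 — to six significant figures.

S_2 ≈ 116.322

Integral: ∫_10^45 ln(x) dx = 113.274.
Endpoint term: (f(10) + f(45))/2 = (2.30259 + 3.80666)/2 = 3.05462.
So far: 116.329.
Correction k=1: B_{2}/2! · (f^{(1)}(45) − f^{(1)}(10)) = 1/12 · (0.0222222 − 0.100000) = -0.00648148.
Running total after k=1: 116.322.
Correction k=2: B_{4}/4! · (f^{(3)}(45) − f^{(3)}(10)) = −1/720 · (2.19479e-05 − 0.00200000) = 2.74729e-06.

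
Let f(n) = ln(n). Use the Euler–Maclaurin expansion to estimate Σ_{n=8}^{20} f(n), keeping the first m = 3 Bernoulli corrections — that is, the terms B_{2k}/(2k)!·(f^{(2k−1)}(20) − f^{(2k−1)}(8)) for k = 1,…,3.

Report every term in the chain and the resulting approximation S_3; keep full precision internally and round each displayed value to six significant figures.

Integral: ∫_8^20 ln(x) dx = 31.2791.
½[f(8) + f(20)] = ½[2.07944 + 2.99573] = 2.53759.
Integral + boundary = 33.8167.
k=1: B_{2}/(2)! × [f^{(1)}(20) − f^{(1)}(8)] = 1/12 × (0.0500000 − 0.125000) = -0.00625000.
After k=1: 33.8105.
k=2: B_{4}/(4)! × [f^{(3)}(20) − f^{(3)}(8)] = −1/720 × (0.000250000 − 0.00390625) = 5.07812e-06.
After k=2: 33.8105.
k=3: B_{6}/(6)! × [f^{(5)}(20) − f^{(5)}(8)] = 1/30240 × (7.50000e-06 − 0.000732422) = -2.39723e-08.

S_3 ≈ 33.8105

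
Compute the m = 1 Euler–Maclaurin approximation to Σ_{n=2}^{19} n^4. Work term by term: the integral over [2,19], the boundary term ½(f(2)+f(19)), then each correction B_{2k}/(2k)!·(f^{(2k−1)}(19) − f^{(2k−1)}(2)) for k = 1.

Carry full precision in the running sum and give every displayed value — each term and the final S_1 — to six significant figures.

The integral term ∫_2^19 x^4 dx = 495213.
Boundary: ½(f(2) + f(19)) = ½(16.0000 + 130321) = 65168.5.
Running total after boundary: 560382.
k=1: B_{2}/(2)! × [f^{(1)}(19) − f^{(1)}(2)] = 1/12 × (27436.0 − 32.0000) = 2283.67.

S_1 ≈ 562666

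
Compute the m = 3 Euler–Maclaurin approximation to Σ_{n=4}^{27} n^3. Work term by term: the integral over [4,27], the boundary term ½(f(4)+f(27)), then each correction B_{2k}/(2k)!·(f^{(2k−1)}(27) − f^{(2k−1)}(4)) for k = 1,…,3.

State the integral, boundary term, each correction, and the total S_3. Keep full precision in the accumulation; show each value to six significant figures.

Integral: ∫_4^27 x^3 dx = 132796.
Endpoint term: (f(4) + f(27))/2 = (64.0000 + 19683.0)/2 = 9873.50.
So far: 142670.
Correction k=1: B_{2}/2! · (f^{(1)}(27) − f^{(1)}(4)) = 1/12 · (2187.00 − 48.0000) = 178.250.
Partial sum through k=1: 142848.
Correction k=2: B_{4}/4! · (f^{(3)}(27) − f^{(3)}(4)) = −1/720 · (6.00000 − 6.00000) = 0.00000.
Partial sum through k=2: 142848.
Correction k=3: B_{6}/6! · (f^{(5)}(27) − f^{(5)}(4)) = 1/30240 · (0.00000 − 0.00000) = 0.00000.

S_3 ≈ 142848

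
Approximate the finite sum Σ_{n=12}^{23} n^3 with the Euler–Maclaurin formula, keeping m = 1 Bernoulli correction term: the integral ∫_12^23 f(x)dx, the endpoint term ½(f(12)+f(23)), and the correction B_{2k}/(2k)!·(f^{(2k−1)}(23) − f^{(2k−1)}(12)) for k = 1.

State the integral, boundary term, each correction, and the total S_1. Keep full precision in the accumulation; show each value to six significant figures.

S_1 ≈ 71820.0

The integral term ∫_12^23 x^3 dx = 64776.2.
½[f(12) + f(23)] = ½[1728.00 + 12167.0] = 6947.50.
Running total after boundary: 71723.8.
k=1: B_{2}/(2)! × [f^{(1)}(23) − f^{(1)}(12)] = 1/12 × (1587.00 − 432.000) = 96.2500.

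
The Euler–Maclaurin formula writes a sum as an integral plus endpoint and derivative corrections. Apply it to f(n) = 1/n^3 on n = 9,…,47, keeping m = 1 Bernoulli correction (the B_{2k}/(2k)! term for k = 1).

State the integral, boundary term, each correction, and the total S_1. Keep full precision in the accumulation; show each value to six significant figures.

The integral term ∫_9^47 1/x^3 dx = 0.00594649.
Endpoint term: (f(9) + f(47))/2 = (0.00137174 + 9.63178e-06)/2 = 0.000690687.
So far: 0.00663718.
k=1: B_{2}/(2)! × [f^{(1)}(47) − f^{(1)}(9)] = 1/12 × (-6.14794e-07 − (-0.000457247)) = 3.80527e-05.

S_1 ≈ 0.00667523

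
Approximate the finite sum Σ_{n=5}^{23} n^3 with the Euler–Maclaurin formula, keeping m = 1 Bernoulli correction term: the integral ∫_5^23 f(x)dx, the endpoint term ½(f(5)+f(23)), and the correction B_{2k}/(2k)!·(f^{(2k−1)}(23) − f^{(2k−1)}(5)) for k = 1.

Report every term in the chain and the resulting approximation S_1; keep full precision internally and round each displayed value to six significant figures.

The integral term ∫_5^23 x^3 dx = 69804.0.
Endpoint term: (f(5) + f(23))/2 = (125.000 + 12167.0)/2 = 6146.00.
Integral + boundary = 75950.0.
Order-1 term: 1/12 · (1587.00 − 75.0000) = 126.000.

S_1 ≈ 76076.0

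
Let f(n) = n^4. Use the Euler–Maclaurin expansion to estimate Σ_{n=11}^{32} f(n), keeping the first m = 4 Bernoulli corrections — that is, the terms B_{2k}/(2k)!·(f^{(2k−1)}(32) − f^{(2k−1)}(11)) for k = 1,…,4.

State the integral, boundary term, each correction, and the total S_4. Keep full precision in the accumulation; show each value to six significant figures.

The integral term ∫_11^32 x^4 dx = 6.67868e+06.
½[f(11) + f(32)] = ½[14641.0 + 1.04858e+06] = 531608.
So far: 7.21028e+06.
k=1: B_{2}/(2)! × [f^{(1)}(32) − f^{(1)}(11)] = 1/12 × (131072 − 5324.00) = 10479.0.
Running total after k=1: 7.22076e+06.
k=2: B_{4}/(4)! × [f^{(3)}(32) − f^{(3)}(11)] = −1/720 × (768.000 − 264.000) = -0.700000.
Running total after k=2: 7.22076e+06.
k=3: B_{6}/(6)! × [f^{(5)}(32) − f^{(5)}(11)] = 1/30240 × (0.00000 − 0.00000) = 0.00000.
Running total after k=3: 7.22076e+06.
k=4: B_{8}/(8)! × [f^{(7)}(32) − f^{(7)}(11)] = −1/1209600 × (0.00000 − 0.00000) = 0.00000.

S_4 ≈ 7.22076e+06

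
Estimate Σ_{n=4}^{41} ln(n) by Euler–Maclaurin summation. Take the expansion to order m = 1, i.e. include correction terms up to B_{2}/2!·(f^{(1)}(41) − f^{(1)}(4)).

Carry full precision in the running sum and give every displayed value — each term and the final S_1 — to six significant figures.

S_1 ≈ 112.242

∫_4^41 ln(x) dx evaluates to 109.711.
Endpoint term: (f(4) + f(41))/2 = (1.38629 + 3.71357)/2 = 2.54993.
Integral + boundary = 112.261.
Correction k=1: B_{2}/2! · (f^{(1)}(41) − f^{(1)}(4)) = 1/12 · (0.0243902 − 0.250000) = -0.0188008.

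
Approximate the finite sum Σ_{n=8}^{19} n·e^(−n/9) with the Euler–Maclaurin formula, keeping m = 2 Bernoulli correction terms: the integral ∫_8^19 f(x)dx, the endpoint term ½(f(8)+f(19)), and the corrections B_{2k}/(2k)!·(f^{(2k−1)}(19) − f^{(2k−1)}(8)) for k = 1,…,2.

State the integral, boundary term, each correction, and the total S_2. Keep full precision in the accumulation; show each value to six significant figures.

S_2 ≈ 35.1621

The integral term ∫_8^19 x·e^(−x/9) dx = 32.3821.
½[f(8) + f(19)] = ½[3.28890 + 2.30096] = 2.79493.
So far: 35.1771.
Correction k=1: B_{2}/2! · (f^{(1)}(19) − f^{(1)}(8)) = 1/12 · (-0.134559 − 0.0456791) = -0.0150199.
Partial sum through k=1: 35.1621.
Correction k=2: B_{4}/4! · (f^{(3)}(19) − f^{(3)}(8)) = −1/720 · (0.00132898 − 0.0107149) = 1.30359e-05.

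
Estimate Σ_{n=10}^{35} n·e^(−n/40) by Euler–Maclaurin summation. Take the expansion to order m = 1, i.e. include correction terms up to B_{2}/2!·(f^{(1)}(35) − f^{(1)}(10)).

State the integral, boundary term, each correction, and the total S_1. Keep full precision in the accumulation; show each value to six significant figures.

S_1 ≈ 318.160

The integral term ∫_10^35 x·e^(−x/40) dx = 307.016.
Endpoint term: (f(10) + f(35))/2 = (7.78801 + 14.5902)/2 = 11.1891.
Running total after boundary: 318.205.
Correction k=1: B_{2}/2! · (f^{(1)}(35) − f^{(1)}(10)) = 1/12 · (0.0521078 − 0.584101) = -0.0443327.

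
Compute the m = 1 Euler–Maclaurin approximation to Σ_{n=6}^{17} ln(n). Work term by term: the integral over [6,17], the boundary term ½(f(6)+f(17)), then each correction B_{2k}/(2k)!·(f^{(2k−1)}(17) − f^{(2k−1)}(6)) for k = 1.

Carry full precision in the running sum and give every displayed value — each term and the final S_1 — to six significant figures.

S_1 ≈ 28.7176

Integral: ∫_6^17 ln(x) dx = 26.4141.
½[f(6) + f(17)] = ½[1.79176 + 2.83321] = 2.31249.
So far: 28.7266.
Order-1 term: 1/12 · (0.0588235 − 0.166667) = -0.00898693.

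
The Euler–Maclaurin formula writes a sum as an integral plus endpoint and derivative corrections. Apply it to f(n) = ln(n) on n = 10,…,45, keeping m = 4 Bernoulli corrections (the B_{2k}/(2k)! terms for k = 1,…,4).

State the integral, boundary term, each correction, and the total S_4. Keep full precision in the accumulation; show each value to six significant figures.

S_4 ≈ 116.322

∫_10^45 ln(x) dx evaluates to 113.274.
Boundary: ½(f(10) + f(45)) = ½(2.30259 + 3.80666) = 3.05462.
Integral + boundary = 116.329.
Correction k=1: B_{2}/2! · (f^{(1)}(45) − f^{(1)}(10)) = 1/12 · (0.0222222 − 0.100000) = -0.00648148.
Running total after k=1: 116.322.
Correction k=2: B_{4}/4! · (f^{(3)}(45) − f^{(3)}(10)) = −1/720 · (2.19479e-05 − 0.00200000) = 2.74729e-06.
Running total after k=2: 116.322.
Correction k=3: B_{6}/6! · (f^{(5)}(45) − f^{(5)}(10)) = 1/30240 · (1.30061e-07 − 0.000240000) = -7.93221e-09.
Running total after k=3: 116.322.
Correction k=4: B_{8}/8! · (f^{(7)}(45) − f^{(7)}(10)) = −1/1209600 · (1.92684e-09 − 7.20000e-05) = 5.95222e-11.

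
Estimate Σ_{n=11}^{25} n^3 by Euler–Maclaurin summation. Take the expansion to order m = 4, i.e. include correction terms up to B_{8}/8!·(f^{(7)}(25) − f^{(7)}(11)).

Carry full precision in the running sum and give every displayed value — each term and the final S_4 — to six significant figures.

S_4 ≈ 102600

∫_11^25 x^3 dx evaluates to 93996.0.
Boundary: ½(f(11) + f(25)) = ½(1331.00 + 15625.0) = 8478.00.
Running total after boundary: 102474.
Order-1 term: 1/12 · (1875.00 − 363.000) = 126.000.
Running total after k=1: 102600.
Order-2 term: −1/720 · (6.00000 − 6.00000) = 0.00000.
Running total after k=2: 102600.
Order-3 term: 1/30240 · (0.00000 − 0.00000) = 0.00000.
Running total after k=3: 102600.
Order-4 term: −1/1209600 · (0.00000 − 0.00000) = 0.00000.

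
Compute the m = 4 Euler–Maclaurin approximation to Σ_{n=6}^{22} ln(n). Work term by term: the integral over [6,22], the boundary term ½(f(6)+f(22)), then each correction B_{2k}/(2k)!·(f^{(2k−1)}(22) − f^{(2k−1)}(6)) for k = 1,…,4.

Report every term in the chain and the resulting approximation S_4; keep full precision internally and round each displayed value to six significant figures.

∫_6^22 ln(x) dx evaluates to 41.2524.
Boundary: ½(f(6) + f(22)) = ½(1.79176 + 3.09104) = 2.44140.
Integral + boundary = 43.6938.
k=1: B_{2}/(2)! × [f^{(1)}(22) − f^{(1)}(6)] = 1/12 × (0.0454545 − 0.166667) = -0.0101010.
Partial sum through k=1: 43.6837.
k=2: B_{4}/(4)! × [f^{(3)}(22) − f^{(3)}(6)] = −1/720 × (0.000187829 − 0.00925926) = 1.25992e-05.
Partial sum through k=2: 43.6837.
k=3: B_{6}/(6)! × [f^{(5)}(22) − f^{(5)}(6)] = 1/30240 × (4.65691e-06 − 0.00308642) = -1.01910e-07.
Partial sum through k=3: 43.6837.
k=4: B_{8}/(8)! × [f^{(7)}(22) − f^{(7)}(6)] = −1/1209600 × (2.88651e-07 − 0.00257202) = 2.12610e-09.

S_4 ≈ 43.6837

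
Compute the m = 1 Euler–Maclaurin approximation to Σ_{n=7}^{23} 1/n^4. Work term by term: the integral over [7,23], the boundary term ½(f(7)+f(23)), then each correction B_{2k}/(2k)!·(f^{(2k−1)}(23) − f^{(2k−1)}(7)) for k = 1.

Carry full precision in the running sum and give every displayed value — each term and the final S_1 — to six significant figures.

Integral: ∫_7^23 1/x^4 dx = 0.000944421.
Boundary: ½(f(7) + f(23)) = ½(0.000416493 + 3.57346e-06) = 0.000210033.
Running total after boundary: 0.00115445.
k=1: B_{2}/(2)! × [f^{(1)}(23) − f^{(1)}(7)] = 1/12 × (-6.21471e-07 − (-0.000237996)) = 1.97812e-05.

S_1 ≈ 0.00117424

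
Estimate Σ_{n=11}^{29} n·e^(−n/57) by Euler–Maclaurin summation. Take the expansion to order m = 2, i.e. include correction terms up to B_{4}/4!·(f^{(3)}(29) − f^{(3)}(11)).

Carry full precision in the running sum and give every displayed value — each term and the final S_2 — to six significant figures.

S_2 ≈ 261.723

∫_11^29 x·e^(−x/57) dx evaluates to 248.502.
Endpoint term: (f(11) + f(29))/2 = (9.06946 + 17.4358)/2 = 13.2526.
So far: 261.754.
k=1: B_{2}/(2)! × [f^{(1)}(29) − f^{(1)}(11)] = 1/12 × (0.295343 − 0.665383) = -0.0308367.
After k=1: 261.723.
k=2: B_{4}/(4)! × [f^{(3)}(29) − f^{(3)}(11)] = −1/720 × (0.000461006 − 0.000712335) = 3.49067e-07.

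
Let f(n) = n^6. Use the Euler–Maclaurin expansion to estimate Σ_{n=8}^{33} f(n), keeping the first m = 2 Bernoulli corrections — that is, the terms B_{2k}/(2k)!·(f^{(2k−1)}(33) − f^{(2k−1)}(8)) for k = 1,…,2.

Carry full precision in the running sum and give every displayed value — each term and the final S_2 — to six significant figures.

The integral term ∫_8^33 x^6 dx = 6.08805e+09.
Endpoint term: (f(8) + f(33))/2 = (262144 + 1.29147e+09)/2 = 6.45865e+08.
Running total after boundary: 6.73391e+09.
Correction k=1: B_{2}/2! · (f^{(1)}(33) − f^{(1)}(8)) = 1/12 · (2.34812e+08 − 196608) = 1.95513e+07.
After k=1: 6.75347e+09.
Correction k=2: B_{4}/4! · (f^{(3)}(33) − f^{(3)}(8)) = −1/720 · (4.31244e+06 − 61440.0) = -5904.17.

S_2 ≈ 6.75346e+09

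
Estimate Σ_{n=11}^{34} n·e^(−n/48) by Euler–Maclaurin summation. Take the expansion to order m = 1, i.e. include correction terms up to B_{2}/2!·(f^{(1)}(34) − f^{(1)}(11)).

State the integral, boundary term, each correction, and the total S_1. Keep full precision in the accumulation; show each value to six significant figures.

S_1 ≈ 326.362

∫_11^34 x·e^(−x/48) dx evaluates to 313.656.
Boundary: ½(f(11) + f(34)) = ½(8.74716 + 16.7438) = 12.7455.
Integral + boundary = 326.401.
Order-1 term: 1/12 · (0.143635 − 0.612964) = -0.0391107.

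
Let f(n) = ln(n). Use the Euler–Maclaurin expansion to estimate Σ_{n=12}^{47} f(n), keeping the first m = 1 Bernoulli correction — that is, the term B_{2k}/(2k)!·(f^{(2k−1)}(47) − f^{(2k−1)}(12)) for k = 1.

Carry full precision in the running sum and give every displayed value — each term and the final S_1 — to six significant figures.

∫_12^47 ln(x) dx evaluates to 116.138.
½[f(12) + f(47)] = ½[2.48491 + 3.85015] = 3.16753.
So far: 119.306.
Correction k=1: B_{2}/2! · (f^{(1)}(47) − f^{(1)}(12)) = 1/12 · (0.0212766 − 0.0833333) = -0.00517139.

S_1 ≈ 119.300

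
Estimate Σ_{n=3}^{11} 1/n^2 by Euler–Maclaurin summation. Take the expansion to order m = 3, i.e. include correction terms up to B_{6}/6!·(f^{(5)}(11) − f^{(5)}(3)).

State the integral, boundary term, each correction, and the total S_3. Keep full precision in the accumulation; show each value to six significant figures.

∫_3^11 1/x^2 dx evaluates to 0.242424.
½[f(3) + f(11)] = ½[0.111111 + 0.00826446] = 0.0596878.
Integral + boundary = 0.302112.
Order-1 term: 1/12 · (-0.00150263 − (-0.0740741)) = 0.00604762.
Partial sum through k=1: 0.308160.
Order-2 term: −1/720 · (-0.000149021 − (-0.0987654)) = -0.000136967.
Partial sum through k=2: 0.308023.
Order-3 term: 1/30240 · (-3.69474e-05 − (-0.329218)) = 1.08856e-05.

S_3 ≈ 0.308034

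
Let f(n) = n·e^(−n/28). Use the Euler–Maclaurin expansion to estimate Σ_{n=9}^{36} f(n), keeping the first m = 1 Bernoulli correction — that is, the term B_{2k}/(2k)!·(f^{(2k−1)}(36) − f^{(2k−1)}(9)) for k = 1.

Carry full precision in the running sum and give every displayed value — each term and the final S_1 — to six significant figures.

S_1 ≈ 264.004

∫_9^36 x·e^(−x/28) dx evaluates to 255.813.
½[f(9) + f(36)] = ½[6.52601 + 9.95231] = 8.23916.
Running total after boundary: 264.052.
k=1: B_{2}/(2)! × [f^{(1)}(36) − f^{(1)}(9)] = 1/12 × (-0.0789866 − 0.492041) = -0.0475856.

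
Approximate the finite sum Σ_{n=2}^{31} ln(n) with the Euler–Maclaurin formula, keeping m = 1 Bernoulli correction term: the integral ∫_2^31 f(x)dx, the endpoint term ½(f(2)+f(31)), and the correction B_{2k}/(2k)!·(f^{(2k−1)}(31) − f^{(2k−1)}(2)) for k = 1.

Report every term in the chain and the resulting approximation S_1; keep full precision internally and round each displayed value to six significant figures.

S_1 ≈ 78.0919

∫_2^31 ln(x) dx evaluates to 76.0673.
Endpoint term: (f(2) + f(31))/2 = (0.693147 + 3.43399)/2 = 2.06357.
Running total after boundary: 78.1309.
Correction k=1: B_{2}/2! · (f^{(1)}(31) − f^{(1)}(2)) = 1/12 · (0.0322581 − 0.500000) = -0.0389785.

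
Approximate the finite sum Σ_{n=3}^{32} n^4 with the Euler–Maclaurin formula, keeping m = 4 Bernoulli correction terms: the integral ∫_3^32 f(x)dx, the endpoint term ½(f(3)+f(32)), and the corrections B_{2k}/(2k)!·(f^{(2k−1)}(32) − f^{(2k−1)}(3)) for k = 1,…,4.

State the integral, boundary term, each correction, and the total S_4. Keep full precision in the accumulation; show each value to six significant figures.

S_4 ≈ 7.24608e+06

Integral: ∫_3^32 x^4 dx = 6.71084e+06.
½[f(3) + f(32)] = ½[81.0000 + 1.04858e+06] = 524328.
Integral + boundary = 7.23517e+06.
k=1: B_{2}/(2)! × [f^{(1)}(32) − f^{(1)}(3)] = 1/12 × (131072 − 108.000) = 10913.7.
Partial sum through k=1: 7.24608e+06.
k=2: B_{4}/(4)! × [f^{(3)}(32) − f^{(3)}(3)] = −1/720 × (768.000 − 72.0000) = -0.966667.
Partial sum through k=2: 7.24608e+06.
k=3: B_{6}/(6)! × [f^{(5)}(32) − f^{(5)}(3)] = 1/30240 × (0.00000 − 0.00000) = 0.00000.
Partial sum through k=3: 7.24608e+06.
k=4: B_{8}/(8)! × [f^{(7)}(32) − f^{(7)}(3)] = −1/1209600 × (0.00000 − 0.00000) = 0.00000.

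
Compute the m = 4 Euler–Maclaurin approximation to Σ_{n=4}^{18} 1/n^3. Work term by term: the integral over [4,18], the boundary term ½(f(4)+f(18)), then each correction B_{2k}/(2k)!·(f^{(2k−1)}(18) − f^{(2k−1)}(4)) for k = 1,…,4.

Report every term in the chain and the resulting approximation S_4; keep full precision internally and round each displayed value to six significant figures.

Integral: ∫_4^18 1/x^3 dx = 0.0297068.
Endpoint term: (f(4) + f(18))/2 = (0.0156250 + 0.000171468)/2 = 0.00789823.
Running total after boundary: 0.0376050.
Correction k=1: B_{2}/2! · (f^{(1)}(18) − f^{(1)}(4)) = 1/12 · (-2.85780e-05 − (-0.0117188)) = 0.000974181.
Running total after k=1: 0.0385792.
Correction k=2: B_{4}/4! · (f^{(3)}(18) − f^{(3)}(4)) = −1/720 · (-1.76407e-06 − (-0.0146484)) = -2.03426e-05.
Running total after k=2: 0.0385589.
Correction k=3: B_{6}/6! · (f^{(5)}(18) − f^{(5)}(4)) = 1/30240 · (-2.28676e-07 − (-0.0384521)) = 1.27156e-06.
Running total after k=3: 0.0385601.
Correction k=4: B_{8}/8! · (f^{(7)}(18) − f^{(7)}(4)) = −1/1209600 · (-5.08169e-08 − (-0.173035)) = -1.43051e-07.

S_4 ≈ 0.0385600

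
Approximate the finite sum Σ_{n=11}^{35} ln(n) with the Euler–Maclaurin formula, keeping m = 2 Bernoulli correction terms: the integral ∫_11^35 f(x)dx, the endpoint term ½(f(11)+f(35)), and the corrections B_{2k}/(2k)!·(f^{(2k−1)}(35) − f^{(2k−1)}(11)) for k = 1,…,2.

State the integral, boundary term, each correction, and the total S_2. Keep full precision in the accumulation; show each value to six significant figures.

S_2 ≈ 77.0318

Integral: ∫_11^35 ln(x) dx = 74.0603.
½[f(11) + f(35)] = ½[2.39790 + 3.55535] = 2.97662.
Integral + boundary = 77.0370.
Correction k=1: B_{2}/2! · (f^{(1)}(35) − f^{(1)}(11)) = 1/12 · (0.0285714 − 0.0909091) = -0.00519481.
Partial sum through k=1: 77.0318.
Correction k=2: B_{4}/4! · (f^{(3)}(35) − f^{(3)}(11)) = −1/720 · (4.66472e-05 − 0.00150263) = 2.02220e-06.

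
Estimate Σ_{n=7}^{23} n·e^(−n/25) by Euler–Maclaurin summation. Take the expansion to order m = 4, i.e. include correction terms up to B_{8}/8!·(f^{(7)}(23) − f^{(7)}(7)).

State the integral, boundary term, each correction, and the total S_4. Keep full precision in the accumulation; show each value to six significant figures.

Integral: ∫_7^23 x·e^(−x/25) dx = 126.404.
½[f(7) + f(23)] = ½[5.29049 + 9.16594] = 7.22821.
Running total after boundary: 133.632.
Correction k=1: B_{2}/2! · (f^{(1)}(23) − f^{(1)}(7)) = 1/12 · (0.0318815 − 0.544164) = -0.0426902.
Running total after k=1: 133.590.
Correction k=2: B_{4}/4! · (f^{(3)}(23) − f^{(3)}(7)) = −1/720 · (0.00132627 − 0.00328917) = 2.72625e-06.
Running total after k=2: 133.590.
Correction k=3: B_{6}/6! · (f^{(5)}(23) − f^{(5)}(7)) = 1/30240 · (4.16245e-06 − 9.13229e-06) = -1.64346e-10.
Running total after k=3: 133.590.
Correction k=4: B_{8}/8! · (f^{(7)}(23) − f^{(7)}(7)) = −1/1209600 · (9.92459e-09 − 2.08030e-08) = 8.99343e-15.

S_4 ≈ 133.590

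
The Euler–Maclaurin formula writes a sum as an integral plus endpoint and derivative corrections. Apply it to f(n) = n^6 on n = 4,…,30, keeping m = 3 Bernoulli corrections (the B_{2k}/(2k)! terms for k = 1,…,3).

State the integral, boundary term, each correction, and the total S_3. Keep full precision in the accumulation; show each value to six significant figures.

∫_4^30 x^6 dx evaluates to 3.12428e+09.
Boundary: ½(f(4) + f(30)) = ½(4096.00 + 7.29000e+08) = 3.64502e+08.
Integral + boundary = 3.48879e+09.
Correction k=1: B_{2}/2! · (f^{(1)}(30) − f^{(1)}(4)) = 1/12 · (1.45800e+08 − 6144.00) = 1.21495e+07.
Partial sum through k=1: 3.50093e+09.
Correction k=2: B_{4}/4! · (f^{(3)}(30) − f^{(3)}(4)) = −1/720 · (3.24000e+06 − 7680.00) = -4489.33.
Partial sum through k=2: 3.50093e+09.
Correction k=3: B_{6}/6! · (f^{(5)}(30) − f^{(5)}(4)) = 1/30240 · (21600.0 − 2880.00) = 0.619048.

S_3 ≈ 3.50093e+09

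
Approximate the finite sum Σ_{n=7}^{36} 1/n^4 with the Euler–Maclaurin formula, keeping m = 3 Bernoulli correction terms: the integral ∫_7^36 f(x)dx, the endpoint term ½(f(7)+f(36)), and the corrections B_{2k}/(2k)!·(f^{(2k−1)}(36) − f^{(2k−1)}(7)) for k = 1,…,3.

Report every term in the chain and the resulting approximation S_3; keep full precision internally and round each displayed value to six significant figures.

The integral term ∫_7^36 1/x^4 dx = 0.000964673.
Endpoint term: (f(7) + f(36))/2 = (0.000416493 + 5.95374e-07)/2 = 0.000208544.
So far: 0.00117322.
Order-1 term: 1/12 · (-6.61527e-08 − (-0.000237996)) = 1.98275e-05.
After k=1: 0.00119304.
Order-2 term: −1/720 · (-1.53131e-09 − (-0.000145712)) = -2.02375e-07.
After k=2: 0.00119284.
Order-3 term: 1/30240 · (-6.61678e-11 − (-0.000166528)) = 5.50687e-09.

S_3 ≈ 0.00119285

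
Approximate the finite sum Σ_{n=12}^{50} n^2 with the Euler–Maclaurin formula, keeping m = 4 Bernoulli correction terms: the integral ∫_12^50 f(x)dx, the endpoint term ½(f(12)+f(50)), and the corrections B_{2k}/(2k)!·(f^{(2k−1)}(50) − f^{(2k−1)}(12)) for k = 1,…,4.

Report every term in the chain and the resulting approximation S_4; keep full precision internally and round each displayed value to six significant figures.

The integral term ∫_12^50 x^2 dx = 41090.7.
½[f(12) + f(50)] = ½[144.000 + 2500.00] = 1322.00.
Integral + boundary = 42412.7.
k=1: B_{2}/(2)! × [f^{(1)}(50) − f^{(1)}(12)] = 1/12 × (100.000 − 24.0000) = 6.33333.
Running total after k=1: 42419.0.
k=2: B_{4}/(4)! × [f^{(3)}(50) − f^{(3)}(12)] = −1/720 × (0.00000 − 0.00000) = 0.00000.
Running total after k=2: 42419.0.
k=3: B_{6}/(6)! × [f^{(5)}(50) − f^{(5)}(12)] = 1/30240 × (0.00000 − 0.00000) = 0.00000.
Running total after k=3: 42419.0.
k=4: B_{8}/(8)! × [f^{(7)}(50) − f^{(7)}(12)] = −1/1209600 × (0.00000 − 0.00000) = 0.00000.

S_4 ≈ 42419.0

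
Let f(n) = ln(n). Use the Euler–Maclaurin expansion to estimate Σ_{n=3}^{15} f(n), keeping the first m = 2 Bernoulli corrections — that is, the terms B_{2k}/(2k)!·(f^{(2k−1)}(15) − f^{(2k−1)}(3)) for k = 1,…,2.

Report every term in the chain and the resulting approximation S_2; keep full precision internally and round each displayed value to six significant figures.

S_2 ≈ 27.2061

∫_3^15 ln(x) dx evaluates to 25.3249.
Boundary: ½(f(3) + f(15)) = ½(1.09861 + 2.70805) = 1.90333.
So far: 27.2282.
Correction k=1: B_{2}/2! · (f^{(1)}(15) − f^{(1)}(3)) = 1/12 · (0.0666667 − 0.333333) = -0.0222222.
Running total after k=1: 27.2060.
Correction k=2: B_{4}/4! · (f^{(3)}(15) − f^{(3)}(3)) = −1/720 · (0.000592593 − 0.0740741) = 0.000102058.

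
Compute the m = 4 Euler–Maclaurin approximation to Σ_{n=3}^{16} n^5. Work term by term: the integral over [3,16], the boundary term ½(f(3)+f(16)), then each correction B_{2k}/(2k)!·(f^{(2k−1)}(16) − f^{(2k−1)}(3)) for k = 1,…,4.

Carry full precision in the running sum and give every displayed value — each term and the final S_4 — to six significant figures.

S_4 ≈ 3.34774e+06

∫_3^16 x^5 dx evaluates to 2.79608e+06.
Endpoint term: (f(3) + f(16))/2 = (243.000 + 1.04858e+06)/2 = 524410.
Running total after boundary: 3.32049e+06.
Order-1 term: 1/12 · (327680 − 405.000) = 27272.9.
Partial sum through k=1: 3.34776e+06.
Order-2 term: −1/720 · (15360.0 − 540.000) = -20.5833.
Partial sum through k=2: 3.34774e+06.
Order-3 term: 1/30240 · (120.000 − 120.000) = 0.00000.
Partial sum through k=3: 3.34774e+06.
Order-4 term: −1/1209600 · (0.00000 − 0.00000) = 0.00000.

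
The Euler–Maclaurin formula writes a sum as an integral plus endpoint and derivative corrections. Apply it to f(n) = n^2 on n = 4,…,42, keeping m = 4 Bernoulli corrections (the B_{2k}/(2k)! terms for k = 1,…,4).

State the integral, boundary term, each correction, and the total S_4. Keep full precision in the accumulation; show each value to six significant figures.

The integral term ∫_4^42 x^2 dx = 24674.7.
Boundary: ½(f(4) + f(42)) = ½(16.0000 + 1764.00) = 890.000.
Integral + boundary = 25564.7.
Order-1 term: 1/12 · (84.0000 − 8.00000) = 6.33333.
Partial sum through k=1: 25571.0.
Order-2 term: −1/720 · (0.00000 − 0.00000) = 0.00000.
Partial sum through k=2: 25571.0.
Order-3 term: 1/30240 · (0.00000 − 0.00000) = 0.00000.
Partial sum through k=3: 25571.0.
Order-4 term: −1/1209600 · (0.00000 − 0.00000) = 0.00000.

S_4 ≈ 25571.0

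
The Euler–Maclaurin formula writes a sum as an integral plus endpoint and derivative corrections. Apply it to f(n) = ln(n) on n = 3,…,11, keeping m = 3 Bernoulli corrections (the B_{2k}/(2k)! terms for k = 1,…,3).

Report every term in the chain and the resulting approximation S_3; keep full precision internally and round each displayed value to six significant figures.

S_3 ≈ 16.8092

The integral term ∫_3^11 ln(x) dx = 15.0810.
Boundary: ½(f(3) + f(11)) = ½(1.09861 + 2.39790) = 1.74825.
Integral + boundary = 16.8293.
Correction k=1: B_{2}/2! · (f^{(1)}(11) − f^{(1)}(3)) = 1/12 · (0.0909091 − 0.333333) = -0.0202020.
Running total after k=1: 16.8091.
Correction k=2: B_{4}/4! · (f^{(3)}(11) − f^{(3)}(3)) = −1/720 · (0.00150263 − 0.0740741) = 0.000100794.
Running total after k=2: 16.8092.
Correction k=3: B_{6}/6! · (f^{(5)}(11) − f^{(5)}(3)) = 1/30240 · (0.000149021 − 0.0987654) = -3.26112e-06.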